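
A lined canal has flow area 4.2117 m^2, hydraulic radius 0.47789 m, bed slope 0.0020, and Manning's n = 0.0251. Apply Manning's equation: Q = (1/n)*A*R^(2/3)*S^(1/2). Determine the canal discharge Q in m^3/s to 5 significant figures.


Q = (1/0.0251) * 4.2117 * 0.47789^(2/3) * 0.0020^(1/2) = 4.5869 m^3/s
Therefore the canal discharge Q = 4.5869 m^3/s.


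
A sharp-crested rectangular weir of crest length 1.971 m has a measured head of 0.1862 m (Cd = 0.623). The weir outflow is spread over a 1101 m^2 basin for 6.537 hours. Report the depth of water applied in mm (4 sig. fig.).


Approach: apply the rectangular weir equation with a volume-to-depth conversion, Q = (2/3)*Cd*L*sqrt(2g)*H^1.5; d = Q*t/A * 1000.
Step 1 — weir discharge:
  Q = (2/3)*0.623*1.971*sqrt(2*9.81)*0.1862^1.5 = 0.291342 m^3/s
Step 2 — volume: V = 0.291342 * 6.537*3600 = 6856.20 m^3
Step 3 — depth: d = V/A * 1000 = 6856.20/1101 * 1000 = 6227 mm
Therefore the depth of water applied = 6227 mm.


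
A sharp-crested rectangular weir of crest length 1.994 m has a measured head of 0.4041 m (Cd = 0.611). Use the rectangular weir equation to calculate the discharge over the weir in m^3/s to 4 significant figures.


Approach: apply the rectangular weir equation, Q = (2/3)*Cd*L*sqrt(2g)*H^1.5.
Q = (2/3)*0.611*1.994*sqrt(2*9.81)*0.4041^1.5 = 0.9242 m^3/s
Therefore the discharge over the weir = 0.9242 m^3/s.


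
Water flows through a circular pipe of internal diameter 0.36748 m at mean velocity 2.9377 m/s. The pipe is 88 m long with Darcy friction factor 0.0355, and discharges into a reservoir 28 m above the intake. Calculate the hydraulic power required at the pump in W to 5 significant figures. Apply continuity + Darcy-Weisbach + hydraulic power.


Approach: apply continuity + Darcy-Weisbach + hydraulic power, Q = A*v; hf = f*(L/D)*(v^2/(2g)); H = static + hf; P = rho*g*Q*H.
Step 1 — flow rate (continuity, Q = A*v):
  A = pi*(0.36748/2)^2 = 0.1060614 m^2
  Q = 0.1060614 * 2.9377 = 0.3115765 m^3/s
Step 2 — friction head loss (Darcy-Weisbach):
  hf = 0.0355 * (88/0.36748) * (2.9377^2 / (2*9.81))
  hf = 3.739325 m
Step 3 — total head: H = 28 + 3.739325 = 31.73932 m
Step 4 — hydraulic power (P = rho*g*Q*H):
  P = 1000 * 9.81 * 0.3115765 * 31.73932 = 97013 W
Therefore the hydraulic power required at the pump = 97013 W.


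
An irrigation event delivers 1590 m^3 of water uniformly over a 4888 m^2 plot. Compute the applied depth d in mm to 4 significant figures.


Approach: apply depth from volume over area, d = (V/A)*1000.
d = (1590 / 4888) * 1000 = 325.3 mm
Therefore the applied depth d = 325.3 mm.


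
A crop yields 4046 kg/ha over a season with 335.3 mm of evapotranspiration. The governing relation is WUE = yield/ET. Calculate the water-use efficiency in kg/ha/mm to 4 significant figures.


WUE = 4046 / 335.3 = 12.07 kg/ha/mm
Therefore the water-use efficiency = 12.07 kg/ha/mm.


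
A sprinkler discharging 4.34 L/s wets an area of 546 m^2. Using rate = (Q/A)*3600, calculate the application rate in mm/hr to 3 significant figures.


rate = (4.34 / 546) * 3600 = 28.6 mm/hr
Therefore the application rate = 28.6 mm/hr.


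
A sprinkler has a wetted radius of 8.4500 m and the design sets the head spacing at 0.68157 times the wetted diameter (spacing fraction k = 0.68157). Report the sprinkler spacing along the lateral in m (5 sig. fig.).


Approach: apply the sprinkler spacing rule (spacing as a fraction of wetted diameter), S = k*(2*R).
S = 0.68157 * (2 * 8.4500) = 11.519 m
Therefore the sprinkler spacing along the lateral = 11.519 m.


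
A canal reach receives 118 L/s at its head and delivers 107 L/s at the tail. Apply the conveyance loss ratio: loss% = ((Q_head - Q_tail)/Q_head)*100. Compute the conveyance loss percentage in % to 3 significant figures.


loss = ((118 - 107)/118)*100 = 9.32 %
Therefore the conveyance loss percentage = 9.32 %.


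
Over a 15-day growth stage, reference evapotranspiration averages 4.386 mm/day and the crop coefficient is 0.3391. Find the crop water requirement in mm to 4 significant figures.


Approach: apply the crop water requirement relation, CWR = ET0 * Kc * days.
CWR = 4.386 * 0.3391 * 15 = 22.31 mm
Therefore the crop water requirement = 22.31 mm.


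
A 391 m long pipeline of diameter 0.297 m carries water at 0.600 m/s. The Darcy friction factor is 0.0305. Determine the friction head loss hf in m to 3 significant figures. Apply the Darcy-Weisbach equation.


Approach: apply the Darcy-Weisbach equation, hf = f*(L/D)*(v^2/(2g)).
hf = 0.0305 * (391/0.297) * (0.600^2 / (2*9.81))
hf = 0.737 m
Therefore the friction head loss hf = 0.737 m.


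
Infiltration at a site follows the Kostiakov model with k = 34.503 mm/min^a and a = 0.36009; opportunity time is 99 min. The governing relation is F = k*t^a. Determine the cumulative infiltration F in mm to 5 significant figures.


F = 34.503 * 99^0.36009 = 180.49 mm
Therefore the cumulative infiltration F = 180.49 mm.


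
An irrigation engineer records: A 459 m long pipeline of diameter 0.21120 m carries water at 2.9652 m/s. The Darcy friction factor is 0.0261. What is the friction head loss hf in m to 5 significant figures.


Approach: apply the Darcy-Weisbach equation, hf = f*(L/D)*(v^2/(2g)).
hf = 0.0261 * (459/0.21120) * (2.9652^2 / (2*9.81))
hf = 25.420 m
Therefore the friction head loss hf = 25.420 m.


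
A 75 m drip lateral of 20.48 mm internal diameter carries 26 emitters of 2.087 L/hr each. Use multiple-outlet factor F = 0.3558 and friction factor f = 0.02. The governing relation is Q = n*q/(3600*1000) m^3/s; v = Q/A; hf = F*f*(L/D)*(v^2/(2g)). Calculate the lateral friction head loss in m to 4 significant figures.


Q = 26*2.087/(3600*1000) = 1.50728e-05 m^3/s
A = pi*(20.48e-3/2)^2 = 3.29420e-04 m^2, so v = Q/A = 0.0457555 m/s
hf = 0.3558*0.02*(75/0.02048)*(0.0457555^2/(2*9.81)) = 0.002781 m
Therefore the lateral friction head loss = 0.002781 m.


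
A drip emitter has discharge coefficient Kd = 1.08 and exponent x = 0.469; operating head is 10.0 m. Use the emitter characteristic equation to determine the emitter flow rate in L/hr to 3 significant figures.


Approach: apply the emitter characteristic equation, q = Kd * h^x.
q = 1.08 * 10.0^0.469 = 3.18 L/hr
Therefore the emitter flow rate = 3.18 L/hr.


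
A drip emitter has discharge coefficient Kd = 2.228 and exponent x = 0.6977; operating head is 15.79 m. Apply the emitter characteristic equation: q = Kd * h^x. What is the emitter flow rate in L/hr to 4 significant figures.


q = 2.228 * 15.79^0.6977 = 15.28 L/hr
Therefore the emitter flow rate = 15.28 L/hr.


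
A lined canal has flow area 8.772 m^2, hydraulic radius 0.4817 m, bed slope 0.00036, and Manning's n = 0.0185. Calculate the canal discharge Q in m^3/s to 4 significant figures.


Approach: apply Manning's equation, Q = (1/n)*A*R^(2/3)*S^(1/2).
Q = (1/0.0185) * 8.772 * 0.4817^(2/3) * 0.00036^(1/2) = 5.528 m^3/s
Therefore the canal discharge Q = 5.528 m^3/s.


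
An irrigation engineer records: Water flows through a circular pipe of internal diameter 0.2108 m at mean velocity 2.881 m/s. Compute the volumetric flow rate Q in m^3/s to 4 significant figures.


Approach: apply the continuity equation for pipe flow, Q = A * v with A = pi*(D/2)^2.
A = pi*(0.2108/2)^2 = 0.0349005 m^2
Q = 0.0349005 * 2.881 = 0.1005 m^3/s
Therefore the volumetric flow rate Q = 0.1005 m^3/s.


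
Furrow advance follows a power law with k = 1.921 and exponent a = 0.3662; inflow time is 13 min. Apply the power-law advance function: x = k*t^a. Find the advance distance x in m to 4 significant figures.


x = 1.921 * 13^0.3662 = 4.914 m
Therefore the advance distance x = 4.914 m.


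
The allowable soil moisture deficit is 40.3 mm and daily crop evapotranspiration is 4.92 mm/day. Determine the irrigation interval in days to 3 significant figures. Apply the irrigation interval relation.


Approach: apply the irrigation interval relation, interval = SMD / ETc.
interval = 40.3 / 4.92 = 8.19 days
Therefore the irrigation interval = 8.19 days.


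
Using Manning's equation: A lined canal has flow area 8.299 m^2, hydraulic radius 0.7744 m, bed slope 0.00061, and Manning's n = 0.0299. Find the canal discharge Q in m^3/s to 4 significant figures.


Approach: apply Manning's equation, Q = (1/n)*A*R^(2/3)*S^(1/2).
Q = (1/0.0299) * 8.299 * 0.7744^(2/3) * 0.00061^(1/2) = 5.781 m^3/s
Therefore the canal discharge Q = 5.781 m^3/s.


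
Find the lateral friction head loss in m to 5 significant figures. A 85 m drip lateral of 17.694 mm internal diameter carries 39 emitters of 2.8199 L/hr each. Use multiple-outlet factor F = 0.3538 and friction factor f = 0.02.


Approach: apply Darcy-Weisbach with the multiple-outlet F-factor, Q = n*q/(3600*1000) m^3/s; v = Q/A; hf = F*f*(L/D)*(v^2/(2g)).
Q = 39*2.8199/(3600*1000) = 3.054892e-05 m^3/s
A = pi*(17.694e-3/2)^2 = 2.458906e-04 m^2, so v = Q/A = 0.1242378 m/s
hf = 0.3538*0.02*(85/0.017694)*(0.1242378^2/(2*9.81)) = 0.026742 m
Therefore the lateral friction head loss = 0.026742 m.


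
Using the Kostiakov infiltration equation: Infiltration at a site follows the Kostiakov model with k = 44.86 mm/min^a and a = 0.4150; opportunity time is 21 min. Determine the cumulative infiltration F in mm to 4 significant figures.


Approach: apply the Kostiakov infiltration equation, F = k*t^a.
F = 44.86 * 21^0.4150 = 158.7 mm
Therefore the cumulative infiltration F = 158.7 mm.


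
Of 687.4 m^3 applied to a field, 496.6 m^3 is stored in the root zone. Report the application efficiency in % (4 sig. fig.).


Approach: apply the application efficiency ratio, Ea = (stored/applied)*100.
Ea = (496.6/687.4)*100 = 72.24 %
Therefore the application efficiency = 72.24 %.


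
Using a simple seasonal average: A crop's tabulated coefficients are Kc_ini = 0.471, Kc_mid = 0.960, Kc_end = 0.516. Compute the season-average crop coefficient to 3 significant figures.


Approach: apply a simple seasonal average, Kc_avg = (Kc_ini + Kc_mid + Kc_end)/3.
Kc_avg = (0.471 + 0.960 + 0.516)/3 = 0.649
Therefore the season-average crop coefficient = 0.649.


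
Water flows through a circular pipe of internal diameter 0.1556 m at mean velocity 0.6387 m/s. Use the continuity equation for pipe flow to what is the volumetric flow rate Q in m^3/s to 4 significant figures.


Approach: apply the continuity equation for pipe flow, Q = A * v with A = pi*(D/2)^2.
A = pi*(0.1556/2)^2 = 0.0190156 m^2
Q = 0.0190156 * 0.6387 = 0.01215 m^3/s
Therefore the volumetric flow rate Q = 0.01215 m^3/s.


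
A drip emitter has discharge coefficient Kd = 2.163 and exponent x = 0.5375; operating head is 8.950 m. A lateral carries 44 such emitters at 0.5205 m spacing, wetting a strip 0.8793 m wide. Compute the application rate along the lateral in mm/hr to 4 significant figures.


Approach: apply the emitter equation with a lateral mass balance, q = Kd*h^x; Q = n*q; rate = Q/(n*spacing*width).
Step 1 — single emitter flow (q = Kd*h^x):
  q = 2.163 * 8.950^0.5375 = 7.02524 L/hr
Step 2 — total lateral flow: Q = 44 * 7.02524 = 309.111 L/hr
Step 3 — wetted area: A = 44 * 0.5205 * 0.8793 = 20.1377 m^2
Step 4 — application rate: Q/A = 309.111/20.1377 = 15.35 mm/hr
Therefore the application rate along the lateral = 15.35 mm/hr.


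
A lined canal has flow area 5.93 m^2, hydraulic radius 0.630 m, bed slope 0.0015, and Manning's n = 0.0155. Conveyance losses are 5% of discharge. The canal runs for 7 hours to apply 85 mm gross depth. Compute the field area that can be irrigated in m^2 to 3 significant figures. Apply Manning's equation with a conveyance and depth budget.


Approach: apply Manning's equation with a conveyance and depth budget, Q = (1/n)*A*R^(2/3)*S^(1/2); Q_field = Q*(1-loss); Area = Q_field*t/(d/1000).
Step 1 — canal discharge (Manning's equation):
  Q = (1/0.0155) * 5.93 * 0.630^(2/3) * 0.0015^(1/2) = 10.889 m^3/s
Step 2 — delivered flow: Q_field = 10.889*(1 - 5/100) = 10.345 m^3/s
Step 3 — volume delivered: V = 10.345 * 7*3600 = 260690 m^3
Step 4 — area served: A = V / (depth/1000) = 260690 / 0.085 = 3070000 m^2
Therefore the field area that can be irrigated = 3070000 m^2.


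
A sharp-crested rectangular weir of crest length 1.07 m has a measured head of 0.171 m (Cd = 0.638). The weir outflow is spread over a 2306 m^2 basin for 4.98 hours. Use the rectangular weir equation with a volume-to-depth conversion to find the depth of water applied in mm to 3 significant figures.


Approach: apply the rectangular weir equation with a volume-to-depth conversion, Q = (2/3)*Cd*L*sqrt(2g)*H^1.5; d = Q*t/A * 1000.
Step 1 — weir discharge:
  Q = (2/3)*0.638*1.07*sqrt(2*9.81)*0.171^1.5 = 0.14255 m^3/s
Step 2 — volume: V = 0.14255 * 4.98*3600 = 2555.6 m^3
Step 3 — depth: d = V/A * 1000 = 2555.6/2306 * 1000 = 1110 mm
Therefore the depth of water applied = 1110 mm.


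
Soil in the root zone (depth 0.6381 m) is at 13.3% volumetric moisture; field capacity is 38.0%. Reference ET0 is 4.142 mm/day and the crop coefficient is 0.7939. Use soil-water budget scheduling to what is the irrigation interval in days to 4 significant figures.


Approach: apply soil-water budget scheduling, SMD = (FC-theta)/100*depth*1000; ETc = ET0*Kc; interval = SMD/ETc.
Step 1 — soil moisture deficit:
  SMD = (38.0 - 13.3)/100 * 0.6381 * 1000 = 157.611 mm
Step 2 — daily crop ET (ETc = ET0*Kc):
  ETc = 4.142 * 0.7939 = 3.28833 mm/day
Step 3 — irrigation interval (SMD/ETc):
  interval = 157.611 / 3.28833 = 47.93 days
Therefore the irrigation interval = 47.93 days.


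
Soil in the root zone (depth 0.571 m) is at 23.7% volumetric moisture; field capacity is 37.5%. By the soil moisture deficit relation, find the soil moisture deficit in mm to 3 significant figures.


Approach: apply the soil moisture deficit relation, SMD = (FC - theta)/100 * depth * 1000.
SMD = (37.5 - 23.7)/100 * 0.571 * 1000 = 78.8 mm
Therefore the soil moisture deficit = 78.8 mm.


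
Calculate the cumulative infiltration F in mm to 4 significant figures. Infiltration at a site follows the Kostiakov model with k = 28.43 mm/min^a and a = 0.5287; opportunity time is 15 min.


Approach: apply the Kostiakov infiltration equation, F = k*t^a.
F = 28.43 * 15^0.5287 = 119.0 mm
Therefore the cumulative infiltration F = 119.0 mm.


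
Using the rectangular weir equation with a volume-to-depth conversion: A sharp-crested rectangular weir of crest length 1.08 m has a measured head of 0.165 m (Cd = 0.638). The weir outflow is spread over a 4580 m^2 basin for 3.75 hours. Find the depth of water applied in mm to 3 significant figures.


Approach: apply the rectangular weir equation with a volume-to-depth conversion, Q = (2/3)*Cd*L*sqrt(2g)*H^1.5; d = Q*t/A * 1000.
Step 1 — weir discharge:
  Q = (2/3)*0.638*1.08*sqrt(2*9.81)*0.165^1.5 = 0.13637 m^3/s
Step 2 — volume: V = 0.13637 * 3.75*3600 = 1841.0 m^3
Step 3 — depth: d = V/A * 1000 = 1841.0/4580 * 1000 = 402 mm
Therefore the depth of water applied = 402 mm.


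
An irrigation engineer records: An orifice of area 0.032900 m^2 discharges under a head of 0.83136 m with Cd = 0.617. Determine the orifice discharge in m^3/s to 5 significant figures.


Approach: apply the orifice equation, Q = Cd*A*sqrt(2*g*h).
Q = 0.617 * 0.032900 * sqrt(2*9.81*0.83136) = 0.081983 m^3/s
Therefore the orifice discharge = 0.081983 m^3/s.


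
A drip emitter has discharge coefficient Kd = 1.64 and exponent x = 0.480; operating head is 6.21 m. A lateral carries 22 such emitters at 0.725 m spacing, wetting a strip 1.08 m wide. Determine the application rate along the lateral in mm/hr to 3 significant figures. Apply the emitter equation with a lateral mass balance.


Approach: apply the emitter equation with a lateral mass balance, q = Kd*h^x; Q = n*q; rate = Q/(n*spacing*width).
Step 1 — single emitter flow (q = Kd*h^x):
  q = 1.64 * 6.21^0.480 = 3.9403 L/hr
Step 2 — total lateral flow: Q = 22 * 3.9403 = 86.686 L/hr
Step 3 — wetted area: A = 22 * 0.725 * 1.08 = 17.226 m^2
Step 4 — application rate: Q/A = 86.686/17.226 = 5.03 mm/hr
Therefore the application rate along the lateral = 5.03 mm/hr.


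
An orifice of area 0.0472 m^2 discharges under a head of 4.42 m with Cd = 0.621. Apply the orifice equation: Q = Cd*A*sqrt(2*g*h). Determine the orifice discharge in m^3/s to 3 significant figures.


Q = 0.621 * 0.0472 * sqrt(2*9.81*4.42) = 0.273 m^3/s
Therefore the orifice discharge = 0.273 m^3/s.


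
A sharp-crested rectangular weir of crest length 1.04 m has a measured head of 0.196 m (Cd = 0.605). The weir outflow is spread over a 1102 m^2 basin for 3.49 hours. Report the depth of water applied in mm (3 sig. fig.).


Approach: apply the rectangular weir equation with a volume-to-depth conversion, Q = (2/3)*Cd*L*sqrt(2g)*H^1.5; d = Q*t/A * 1000.
Step 1 — weir discharge:
  Q = (2/3)*0.605*1.04*sqrt(2*9.81)*0.196^1.5 = 0.16122 m^3/s
Step 2 — volume: V = 0.16122 * 3.49*3600 = 2025.6 m^3
Step 3 — depth: d = V/A * 1000 = 2025.6/1102 * 1000 = 1840 mm
Therefore the depth of water applied = 1840 mm.


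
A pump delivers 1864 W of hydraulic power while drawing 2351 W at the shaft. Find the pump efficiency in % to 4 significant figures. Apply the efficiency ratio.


Approach: apply the efficiency ratio, eta = (P_out/P_in)*100.
eta = (1864 / 2351) * 100 = 79.29 %
Therefore the pump efficiency = 79.29 %.


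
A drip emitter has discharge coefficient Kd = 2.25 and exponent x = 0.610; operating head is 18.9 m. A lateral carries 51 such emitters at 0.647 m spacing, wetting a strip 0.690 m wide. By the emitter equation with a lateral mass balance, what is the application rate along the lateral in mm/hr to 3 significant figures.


Approach: apply the emitter equation with a lateral mass balance, q = Kd*h^x; Q = n*q; rate = Q/(n*spacing*width).
Step 1 — single emitter flow (q = Kd*h^x):
  q = 2.25 * 18.9^0.610 = 13.515 L/hr
Step 2 — total lateral flow: Q = 51 * 13.515 = 689.28 L/hr
Step 3 — wetted area: A = 51 * 0.647 * 0.690 = 22.768 m^2
Step 4 — application rate: Q/A = 689.28/22.768 = 30.3 mm/hr
Therefore the application rate along the lateral = 30.3 mm/hr.


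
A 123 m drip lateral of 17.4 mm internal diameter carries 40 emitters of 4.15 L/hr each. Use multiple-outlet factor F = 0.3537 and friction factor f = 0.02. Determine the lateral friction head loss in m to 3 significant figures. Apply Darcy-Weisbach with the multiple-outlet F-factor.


Approach: apply Darcy-Weisbach with the multiple-outlet F-factor, Q = n*q/(3600*1000) m^3/s; v = Q/A; hf = F*f*(L/D)*(v^2/(2g)).
Q = 40*4.15/(3600*1000) = 4.6111e-05 m^3/s
A = pi*(17.4e-3/2)^2 = 2.3779e-04 m^2, so v = Q/A = 0.19392 m/s
hf = 0.3537*0.02*(123/0.0174)*(0.19392^2/(2*9.81)) = 0.0958 m
Therefore the lateral friction head loss = 0.0958 m.


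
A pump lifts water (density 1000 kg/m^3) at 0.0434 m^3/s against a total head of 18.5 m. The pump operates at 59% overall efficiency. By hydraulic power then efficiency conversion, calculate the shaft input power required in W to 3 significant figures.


Approach: apply hydraulic power then efficiency conversion, P = rho*g*Q*H; P_in = P/eta.
Step 1 — hydraulic power (P = rho*g*Q*H):
  P = 1000 * 9.81 * 0.0434 * 18.5 = 7876.4 W
Step 2 — input power: P_in = P/eta = 7876.4 / 0.59 = 13300 W
Therefore the shaft input power required = 13300 W.


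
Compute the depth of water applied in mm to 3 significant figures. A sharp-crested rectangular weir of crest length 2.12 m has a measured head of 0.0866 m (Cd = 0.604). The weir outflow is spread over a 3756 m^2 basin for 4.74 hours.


Approach: apply the rectangular weir equation with a volume-to-depth conversion, Q = (2/3)*Cd*L*sqrt(2g)*H^1.5; d = Q*t/A * 1000.
Step 1 — weir discharge:
  Q = (2/3)*0.604*2.12*sqrt(2*9.81)*0.0866^1.5 = 0.096362 m^3/s
Step 2 — volume: V = 0.096362 * 4.74*3600 = 1644.3 m^3
Step 3 — depth: d = V/A * 1000 = 1644.3/3756 * 1000 = 438 mm
Therefore the depth of water applied = 438 mm.


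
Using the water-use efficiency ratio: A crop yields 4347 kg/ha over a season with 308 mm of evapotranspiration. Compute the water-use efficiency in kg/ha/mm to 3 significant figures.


Approach: apply the water-use efficiency ratio, WUE = yield/ET.
WUE = 4347 / 308 = 14.1 kg/ha/mm
Therefore the water-use efficiency = 14.1 kg/ha/mm.


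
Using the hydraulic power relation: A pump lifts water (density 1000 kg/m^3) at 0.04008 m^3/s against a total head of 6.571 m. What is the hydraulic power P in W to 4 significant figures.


Approach: apply the hydraulic power relation, P = rho*g*Q*H.
P = 1000 * 9.81 * 0.04008 * 6.571 = 2584 W
Therefore the hydraulic power P = 2584 W.


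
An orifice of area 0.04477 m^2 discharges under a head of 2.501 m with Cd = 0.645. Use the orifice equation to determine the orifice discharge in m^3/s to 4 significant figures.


Approach: apply the orifice equation, Q = Cd*A*sqrt(2*g*h).
Q = 0.645 * 0.04477 * sqrt(2*9.81*2.501) = 0.2023 m^3/s
Therefore the orifice discharge = 0.2023 m^3/s.


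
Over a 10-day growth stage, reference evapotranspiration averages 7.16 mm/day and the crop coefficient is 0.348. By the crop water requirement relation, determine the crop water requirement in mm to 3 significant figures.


Approach: apply the crop water requirement relation, CWR = ET0 * Kc * days.
CWR = 7.16 * 0.348 * 10 = 24.9 mm
Therefore the crop water requirement = 24.9 mm.


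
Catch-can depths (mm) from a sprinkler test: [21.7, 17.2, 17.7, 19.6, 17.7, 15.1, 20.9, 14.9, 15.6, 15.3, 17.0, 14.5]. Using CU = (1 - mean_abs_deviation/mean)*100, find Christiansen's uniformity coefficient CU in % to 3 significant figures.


mean = 17.267 mm
mean |d_i - mean| = 1.8778 mm
CU = (1 - 1.8778/17.267)*100 = 89.1 %
Therefore Christiansen's uniformity coefficient CU = 89.1 %.


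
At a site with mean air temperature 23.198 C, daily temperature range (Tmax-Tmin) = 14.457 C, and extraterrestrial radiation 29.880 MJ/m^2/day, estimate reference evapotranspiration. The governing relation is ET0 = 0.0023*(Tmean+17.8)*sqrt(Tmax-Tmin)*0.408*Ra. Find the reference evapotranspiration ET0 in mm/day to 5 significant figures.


ET0 = 0.0023*(23.198+17.8)*sqrt(14.457)*0.408*29.880 = 4.3709 mm/day
Therefore the reference evapotranspiration ET0 = 4.3709 mm/day.


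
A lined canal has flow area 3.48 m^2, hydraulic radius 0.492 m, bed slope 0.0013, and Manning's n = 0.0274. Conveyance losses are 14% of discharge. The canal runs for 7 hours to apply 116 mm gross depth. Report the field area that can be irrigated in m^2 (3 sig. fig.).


Approach: apply Manning's equation with a conveyance and depth budget, Q = (1/n)*A*R^(2/3)*S^(1/2); Q_field = Q*(1-loss); Area = Q_field*t/(d/1000).
Step 1 — canal discharge (Manning's equation):
  Q = (1/0.0274) * 3.48 * 0.492^(2/3) * 0.0013^(1/2) = 2.8539 m^3/s
Step 2 — delivered flow: Q_field = 2.8539*(1 - 14/100) = 2.4544 m^3/s
Step 3 — volume delivered: V = 2.4544 * 7*3600 = 61850 m^3
Step 4 — area served: A = V / (depth/1000) = 61850 / 0.116 = 533000 m^2
Therefore the field area that can be irrigated = 533000 m^2.


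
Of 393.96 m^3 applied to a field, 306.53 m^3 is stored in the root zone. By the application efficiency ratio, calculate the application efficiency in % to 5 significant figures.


Approach: apply the application efficiency ratio, Ea = (stored/applied)*100.
Ea = (306.53/393.96)*100 = 77.807 %
Therefore the application efficiency = 77.807 %.


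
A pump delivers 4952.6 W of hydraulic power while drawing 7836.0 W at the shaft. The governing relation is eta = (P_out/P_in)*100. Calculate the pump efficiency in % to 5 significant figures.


eta = (4952.6 / 7836.0) * 100 = 63.203 %
Therefore the pump efficiency = 63.203 %.


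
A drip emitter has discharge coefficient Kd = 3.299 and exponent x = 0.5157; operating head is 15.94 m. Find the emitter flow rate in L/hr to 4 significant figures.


Approach: apply the emitter characteristic equation, q = Kd * h^x.
q = 3.299 * 15.94^0.5157 = 13.76 L/hr
Therefore the emitter flow rate = 13.76 L/hr.


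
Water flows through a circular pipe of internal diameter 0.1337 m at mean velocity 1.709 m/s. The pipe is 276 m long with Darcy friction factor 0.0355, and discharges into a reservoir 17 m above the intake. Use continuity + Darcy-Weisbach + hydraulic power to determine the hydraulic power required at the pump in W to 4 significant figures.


Approach: apply continuity + Darcy-Weisbach + hydraulic power, Q = A*v; hf = f*(L/D)*(v^2/(2g)); H = static + hf; P = rho*g*Q*H.
Step 1 — flow rate (continuity, Q = A*v):
  A = pi*(0.1337/2)^2 = 0.0140395 m^2
  Q = 0.0140395 * 1.709 = 0.0239936 m^3/s
Step 2 — friction head loss (Darcy-Weisbach):
  hf = 0.0355 * (276/0.1337) * (1.709^2 / (2*9.81))
  hf = 10.9092 m
Step 3 — total head: H = 17 + 10.9092 = 27.9092 m
Step 4 — hydraulic power (P = rho*g*Q*H):
  P = 1000 * 9.81 * 0.0239936 * 27.9092 = 6569 W
Therefore the hydraulic power required at the pump = 6569 W.


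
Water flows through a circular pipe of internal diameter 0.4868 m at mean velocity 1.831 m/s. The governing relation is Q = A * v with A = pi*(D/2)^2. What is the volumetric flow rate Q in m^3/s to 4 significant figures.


A = pi*(0.4868/2)^2 = 0.186119 m^2
Q = 0.186119 * 1.831 = 0.3408 m^3/s
Therefore the volumetric flow rate Q = 0.3408 m^3/s.


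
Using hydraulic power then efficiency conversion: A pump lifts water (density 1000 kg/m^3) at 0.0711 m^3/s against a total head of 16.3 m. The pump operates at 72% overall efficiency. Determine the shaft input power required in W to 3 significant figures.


Approach: apply hydraulic power then efficiency conversion, P = rho*g*Q*H; P_in = P/eta.
Step 1 — hydraulic power (P = rho*g*Q*H):
  P = 1000 * 9.81 * 0.0711 * 16.3 = 11369 W
Step 2 — input power: P_in = P/eta = 11369 / 0.72 = 15800 W
Therefore the shaft input power required = 15800 W.


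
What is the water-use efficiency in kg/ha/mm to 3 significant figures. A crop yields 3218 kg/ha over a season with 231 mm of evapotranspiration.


Approach: apply the water-use efficiency ratio, WUE = yield/ET.
WUE = 3218 / 231 = 13.9 kg/ha/mm
Therefore the water-use efficiency = 13.9 kg/ha/mm.


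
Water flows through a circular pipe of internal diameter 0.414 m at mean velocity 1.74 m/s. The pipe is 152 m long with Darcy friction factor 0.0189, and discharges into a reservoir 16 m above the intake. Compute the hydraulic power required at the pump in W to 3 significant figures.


Approach: apply continuity + Darcy-Weisbach + hydraulic power, Q = A*v; hf = f*(L/D)*(v^2/(2g)); H = static + hf; P = rho*g*Q*H.
Step 1 — flow rate (continuity, Q = A*v):
  A = pi*(0.414/2)^2 = 0.13461 m^2
  Q = 0.13461 * 1.74 = 0.23423 m^3/s
Step 2 — friction head loss (Darcy-Weisbach):
  hf = 0.0189 * (152/0.414) * (1.74^2 / (2*9.81))
  hf = 1.0708 m
Step 3 — total head: H = 16 + 1.0708 = 17.071 m
Step 4 — hydraulic power (P = rho*g*Q*H):
  P = 1000 * 9.81 * 0.23423 * 17.071 = 39200 W
Therefore the hydraulic power required at the pump = 39200 W.


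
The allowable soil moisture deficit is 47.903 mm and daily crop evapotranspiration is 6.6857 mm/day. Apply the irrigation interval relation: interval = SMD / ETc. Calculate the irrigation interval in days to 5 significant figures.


interval = 47.903 / 6.6857 = 7.1650 days
Therefore the irrigation interval = 7.1650 days.


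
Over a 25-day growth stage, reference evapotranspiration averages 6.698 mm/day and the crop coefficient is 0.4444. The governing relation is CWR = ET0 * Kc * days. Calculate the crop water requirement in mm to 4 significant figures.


CWR = 6.698 * 0.4444 * 25 = 74.41 mm
Therefore the crop water requirement = 74.41 mm.


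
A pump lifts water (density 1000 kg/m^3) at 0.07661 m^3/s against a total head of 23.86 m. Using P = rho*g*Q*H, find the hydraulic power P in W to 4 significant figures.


P = 1000 * 9.81 * 0.07661 * 23.86 = 17930 W
Therefore the hydraulic power P = 17930 W.


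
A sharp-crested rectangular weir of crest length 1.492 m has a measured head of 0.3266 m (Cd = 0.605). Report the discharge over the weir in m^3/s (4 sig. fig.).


Approach: apply the rectangular weir equation, Q = (2/3)*Cd*L*sqrt(2g)*H^1.5.
Q = (2/3)*0.605*1.492*sqrt(2*9.81)*0.3266^1.5 = 0.4975 m^3/s
Therefore the discharge over the weir = 0.4975 m^3/s.


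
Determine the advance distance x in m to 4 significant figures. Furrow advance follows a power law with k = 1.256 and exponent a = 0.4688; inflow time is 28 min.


Approach: apply the power-law advance function, x = k*t^a.
x = 1.256 * 28^0.4688 = 5.990 m
Therefore the advance distance x = 5.990 m.


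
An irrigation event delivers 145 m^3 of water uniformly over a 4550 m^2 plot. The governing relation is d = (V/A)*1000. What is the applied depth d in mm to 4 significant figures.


d = (145 / 4550) * 1000 = 31.87 mm
Therefore the applied depth d = 31.87 mm.


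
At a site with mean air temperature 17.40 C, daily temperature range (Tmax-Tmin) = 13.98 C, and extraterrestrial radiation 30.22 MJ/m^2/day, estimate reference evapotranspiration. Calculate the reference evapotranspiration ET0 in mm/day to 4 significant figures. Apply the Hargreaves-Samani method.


Approach: apply the Hargreaves-Samani method, ET0 = 0.0023*(Tmean+17.8)*sqrt(Tmax-Tmin)*0.408*Ra.
ET0 = 0.0023*(17.40+17.8)*sqrt(13.98)*0.408*30.22 = 3.732 mm/day
Therefore the reference evapotranspiration ET0 = 3.732 mm/day.


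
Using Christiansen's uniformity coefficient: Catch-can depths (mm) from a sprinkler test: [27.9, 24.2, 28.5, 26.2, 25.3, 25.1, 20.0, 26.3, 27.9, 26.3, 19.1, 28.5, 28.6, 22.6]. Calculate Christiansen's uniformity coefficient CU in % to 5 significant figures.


Approach: apply Christiansen's uniformity coefficient, CU = (1 - mean_abs_deviation/mean)*100.
mean = 25.46429 mm
mean |d_i - mean| = 2.355102 mm
CU = (1 - 2.355102/25.46429)*100 = 90.751 %
Therefore Christiansen's uniformity coefficient CU = 90.751 %.


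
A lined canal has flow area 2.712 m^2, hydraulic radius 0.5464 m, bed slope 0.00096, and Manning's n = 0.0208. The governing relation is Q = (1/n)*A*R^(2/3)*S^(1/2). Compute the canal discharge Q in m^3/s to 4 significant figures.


Q = (1/0.0208) * 2.712 * 0.5464^(2/3) * 0.00096^(1/2) = 2.700 m^3/s
Therefore the canal discharge Q = 2.700 m^3/s.


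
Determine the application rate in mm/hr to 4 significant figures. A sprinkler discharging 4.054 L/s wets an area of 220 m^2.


Approach: apply the application rate relation, rate = (Q/A)*3600.
rate = (4.054 / 220) * 3600 = 66.34 mm/hr
Therefore the application rate = 66.34 mm/hr.


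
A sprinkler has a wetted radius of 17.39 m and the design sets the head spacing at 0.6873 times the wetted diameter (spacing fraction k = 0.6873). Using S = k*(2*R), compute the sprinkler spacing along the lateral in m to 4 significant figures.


S = 0.6873 * (2 * 17.39) = 23.90 m
Therefore the sprinkler spacing along the lateral = 23.90 m.


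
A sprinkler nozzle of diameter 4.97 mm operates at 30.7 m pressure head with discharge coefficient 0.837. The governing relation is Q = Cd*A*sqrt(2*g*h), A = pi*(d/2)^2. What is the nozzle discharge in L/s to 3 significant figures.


A = pi*(4.97e-3/2)^2 = 1.9400e-05 m^2
Q = 0.837 * 1.9400e-05 * sqrt(2*9.81*30.7) * 1000 = 0.399 L/s
Therefore the nozzle discharge = 0.399 L/s.


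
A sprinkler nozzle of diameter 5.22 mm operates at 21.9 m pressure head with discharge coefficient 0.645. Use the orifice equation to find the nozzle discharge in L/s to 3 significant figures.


Approach: apply the orifice equation, Q = Cd*A*sqrt(2*g*h), A = pi*(d/2)^2.
A = pi*(5.22e-3/2)^2 = 2.1401e-05 m^2
Q = 0.645 * 2.1401e-05 * sqrt(2*9.81*21.9) * 1000 = 0.286 L/s
Therefore the nozzle discharge = 0.286 L/s.


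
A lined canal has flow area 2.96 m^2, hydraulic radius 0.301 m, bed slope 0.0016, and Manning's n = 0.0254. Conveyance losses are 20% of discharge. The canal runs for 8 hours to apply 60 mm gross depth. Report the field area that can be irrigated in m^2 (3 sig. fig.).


Approach: apply Manning's equation with a conveyance and depth budget, Q = (1/n)*A*R^(2/3)*S^(1/2); Q_field = Q*(1-loss); Area = Q_field*t/(d/1000).
Step 1 — canal discharge (Manning's equation):
  Q = (1/0.0254) * 2.96 * 0.301^(2/3) * 0.0016^(1/2) = 2.0936 m^3/s
Step 2 — delivered flow: Q_field = 2.0936*(1 - 20/100) = 1.6749 m^3/s
Step 3 — volume delivered: V = 1.6749 * 8*3600 = 48237 m^3
Step 4 — area served: A = V / (depth/1000) = 48237 / 0.06 = 804000 m^2
Therefore the field area that can be irrigated = 804000 m^2.


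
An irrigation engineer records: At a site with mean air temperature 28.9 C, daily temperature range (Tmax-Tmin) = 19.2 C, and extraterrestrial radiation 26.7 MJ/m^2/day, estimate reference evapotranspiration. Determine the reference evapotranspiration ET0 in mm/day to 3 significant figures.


Approach: apply the Hargreaves-Samani method, ET0 = 0.0023*(Tmean+17.8)*sqrt(Tmax-Tmin)*0.408*Ra.
ET0 = 0.0023*(28.9+17.8)*sqrt(19.2)*0.408*26.7 = 5.13 mm/day
Therefore the reference evapotranspiration ET0 = 5.13 mm/day.


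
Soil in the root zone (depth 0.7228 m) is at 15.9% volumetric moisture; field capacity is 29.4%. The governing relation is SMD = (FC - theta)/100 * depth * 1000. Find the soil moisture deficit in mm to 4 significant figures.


SMD = (29.4 - 15.9)/100 * 0.7228 * 1000 = 97.58 mm
Therefore the soil moisture deficit = 97.58 mm.


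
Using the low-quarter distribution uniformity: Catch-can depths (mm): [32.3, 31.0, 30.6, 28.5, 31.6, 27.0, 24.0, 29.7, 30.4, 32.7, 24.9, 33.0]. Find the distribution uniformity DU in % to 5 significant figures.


Approach: apply the low-quarter distribution uniformity, DU = (mean of lowest quarter of readings / overall mean)*100.
sorted lowest 3 of 12: [24.0, 24.9, 27.0] -> mean = 25.30000 mm
overall mean = 29.64167 mm
DU = (25.30000/29.64167)*100 = 85.353 %
Therefore the distribution uniformity DU = 85.353 %.


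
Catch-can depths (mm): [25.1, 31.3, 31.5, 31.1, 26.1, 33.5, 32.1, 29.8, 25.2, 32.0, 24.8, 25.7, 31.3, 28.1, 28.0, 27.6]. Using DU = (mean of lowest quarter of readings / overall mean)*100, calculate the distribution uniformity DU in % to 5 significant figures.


sorted lowest 4 of 16: [24.8, 25.1, 25.2, 25.7] -> mean = 25.20000 mm
overall mean = 28.95000 mm
DU = (25.20000/28.95000)*100 = 87.047 %
Therefore the distribution uniformity DU = 87.047 %.


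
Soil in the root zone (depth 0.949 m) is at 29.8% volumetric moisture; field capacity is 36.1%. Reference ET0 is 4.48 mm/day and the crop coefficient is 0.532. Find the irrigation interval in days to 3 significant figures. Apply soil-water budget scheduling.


Approach: apply soil-water budget scheduling, SMD = (FC-theta)/100*depth*1000; ETc = ET0*Kc; interval = SMD/ETc.
Step 1 — soil moisture deficit:
  SMD = (36.1 - 29.8)/100 * 0.949 * 1000 = 59.787 mm
Step 2 — daily crop ET (ETc = ET0*Kc):
  ETc = 4.48 * 0.532 = 2.3834 mm/day
Step 3 — irrigation interval (SMD/ETc):
  interval = 59.787 / 2.3834 = 25.1 days
Therefore the irrigation interval = 25.1 days.


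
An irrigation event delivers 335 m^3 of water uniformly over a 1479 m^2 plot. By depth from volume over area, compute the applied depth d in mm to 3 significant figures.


Approach: apply depth from volume over area, d = (V/A)*1000.
d = (335 / 1479) * 1000 = 227 mm
Therefore the applied depth d = 227 mm.


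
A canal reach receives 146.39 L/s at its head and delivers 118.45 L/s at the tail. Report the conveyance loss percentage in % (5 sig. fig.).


Approach: apply the conveyance loss ratio, loss% = ((Q_head - Q_tail)/Q_head)*100.
loss = ((146.39 - 118.45)/146.39)*100 = 19.086 %
Therefore the conveyance loss percentage = 19.086 %.


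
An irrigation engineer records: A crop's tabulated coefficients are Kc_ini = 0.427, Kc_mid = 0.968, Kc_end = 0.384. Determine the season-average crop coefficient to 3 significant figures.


Approach: apply a simple seasonal average, Kc_avg = (Kc_ini + Kc_mid + Kc_end)/3.
Kc_avg = (0.427 + 0.968 + 0.384)/3 = 0.593
Therefore the season-average crop coefficient = 0.593.


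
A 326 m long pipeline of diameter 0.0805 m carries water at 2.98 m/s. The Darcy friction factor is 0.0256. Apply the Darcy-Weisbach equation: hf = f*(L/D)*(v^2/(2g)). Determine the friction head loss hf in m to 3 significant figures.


hf = 0.0256 * (326/0.0805) * (2.98^2 / (2*9.81))
hf = 46.9 m
Therefore the friction head loss hf = 46.9 m.


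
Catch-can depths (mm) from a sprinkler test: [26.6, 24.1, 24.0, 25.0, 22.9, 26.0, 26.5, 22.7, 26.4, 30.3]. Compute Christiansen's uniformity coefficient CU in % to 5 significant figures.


Approach: apply Christiansen's uniformity coefficient, CU = (1 - mean_abs_deviation/mean)*100.
mean = 25.45000 mm
mean |d_i - mean| = 1.710000 mm
CU = (1 - 1.710000/25.45000)*100 = 93.281 %
Therefore Christiansen's uniformity coefficient CU = 93.281 %.


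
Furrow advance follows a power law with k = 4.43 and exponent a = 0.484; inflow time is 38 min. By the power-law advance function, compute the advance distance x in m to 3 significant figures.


Approach: apply the power-law advance function, x = k*t^a.
x = 4.43 * 38^0.484 = 25.8 m
Therefore the advance distance x = 25.8 m.


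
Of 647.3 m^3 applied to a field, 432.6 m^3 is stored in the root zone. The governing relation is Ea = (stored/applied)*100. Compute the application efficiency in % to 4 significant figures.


Ea = (432.6/647.3)*100 = 66.83 %
Therefore the application efficiency = 66.83 %.


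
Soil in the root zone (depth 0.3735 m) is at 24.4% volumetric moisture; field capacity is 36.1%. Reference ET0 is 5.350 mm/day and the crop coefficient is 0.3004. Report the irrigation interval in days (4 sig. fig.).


Approach: apply soil-water budget scheduling, SMD = (FC-theta)/100*depth*1000; ETc = ET0*Kc; interval = SMD/ETc.
Step 1 — soil moisture deficit:
  SMD = (36.1 - 24.4)/100 * 0.3735 * 1000 = 43.6995 mm
Step 2 — daily crop ET (ETc = ET0*Kc):
  ETc = 5.350 * 0.3004 = 1.60714 mm/day
Step 3 — irrigation interval (SMD/ETc):
  interval = 43.6995 / 1.60714 = 27.19 days
Therefore the irrigation interval = 27.19 days.


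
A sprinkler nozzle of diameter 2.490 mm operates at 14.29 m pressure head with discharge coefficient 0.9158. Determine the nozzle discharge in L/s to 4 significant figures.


Approach: apply the orifice equation, Q = Cd*A*sqrt(2*g*h), A = pi*(d/2)^2.
A = pi*(2.490e-3/2)^2 = 4.86955e-06 m^2
Q = 0.9158 * 4.86955e-06 * sqrt(2*9.81*14.29) * 1000 = 0.07467 L/s
Therefore the nozzle discharge = 0.07467 L/s.


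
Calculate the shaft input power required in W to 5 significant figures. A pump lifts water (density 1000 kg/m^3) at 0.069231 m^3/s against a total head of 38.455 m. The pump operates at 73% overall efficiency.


Approach: apply hydraulic power then efficiency conversion, P = rho*g*Q*H; P_in = P/eta.
Step 1 — hydraulic power (P = rho*g*Q*H):
  P = 1000 * 9.81 * 0.069231 * 38.455 = 26116.95 W
Step 2 — input power: P_in = P/eta = 26116.95 / 0.73 = 35777 W
Therefore the shaft input power required = 35777 W.


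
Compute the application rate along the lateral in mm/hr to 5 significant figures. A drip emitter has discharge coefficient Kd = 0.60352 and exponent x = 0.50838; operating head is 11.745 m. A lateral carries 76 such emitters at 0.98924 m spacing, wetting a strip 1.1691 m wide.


Approach: apply the emitter equation with a lateral mass balance, q = Kd*h^x; Q = n*q; rate = Q/(n*spacing*width).
Step 1 — single emitter flow (q = Kd*h^x):
  q = 0.60352 * 11.745^0.50838 = 2.111463 L/hr
Step 2 — total lateral flow: Q = 76 * 2.111463 = 160.4712 L/hr
Step 3 — wetted area: A = 76 * 0.98924 * 1.1691 = 87.89556 m^2
Step 4 — application rate: Q/A = 160.4712/87.89556 = 1.8257 mm/hr
Therefore the application rate along the lateral = 1.8257 mm/hr.


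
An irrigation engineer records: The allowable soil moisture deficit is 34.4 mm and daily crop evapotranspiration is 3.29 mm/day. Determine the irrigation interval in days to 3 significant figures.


Approach: apply the irrigation interval relation, interval = SMD / ETc.
interval = 34.4 / 3.29 = 10.5 days
Therefore the irrigation interval = 10.5 days.
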